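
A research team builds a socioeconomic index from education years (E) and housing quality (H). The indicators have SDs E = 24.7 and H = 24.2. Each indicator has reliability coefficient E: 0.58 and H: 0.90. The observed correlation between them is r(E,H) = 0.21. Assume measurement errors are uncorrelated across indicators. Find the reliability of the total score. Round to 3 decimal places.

0.782

Var(E+H) = 24.7² + 24.2² + 2·[24.7·24.2·0.21] = 1195.73 + 251.051 = 1446.78.
Because errors are independent across components, Cov(Tᵢ,Tⱼ) = Cov(Xᵢ,Xⱼ); the off-diagonal part of the true-score variance is the same as above.
True-score variance = [24.7²·0.58 + 24.2²·0.90] + 251.051 = 880.928 + 251.051 = 1131.98.
Reliability = 1131.98 / 1446.78 = 0.782.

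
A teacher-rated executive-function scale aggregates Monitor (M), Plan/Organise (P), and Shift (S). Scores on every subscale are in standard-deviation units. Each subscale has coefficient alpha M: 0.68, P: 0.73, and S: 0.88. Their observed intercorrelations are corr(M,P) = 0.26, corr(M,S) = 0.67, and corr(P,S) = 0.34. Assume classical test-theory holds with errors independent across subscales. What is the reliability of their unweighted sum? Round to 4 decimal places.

Var(M+P+S) = 3 + 2·[0.26 + 0.67 + 0.34] = 3 + 2.54 = 5.54.
Because errors are independent across components, Cov(Tᵢ,Tⱼ) = Cov(Xᵢ,Xⱼ); the off-diagonal part of the true-score variance is the same as above.
True-score variance = [0.68 + 0.73 + 0.88] + 2.54 = 2.29 + 2.54 = 4.83.
Reliability = 4.83 / 5.54 = 0.8718.

0.8718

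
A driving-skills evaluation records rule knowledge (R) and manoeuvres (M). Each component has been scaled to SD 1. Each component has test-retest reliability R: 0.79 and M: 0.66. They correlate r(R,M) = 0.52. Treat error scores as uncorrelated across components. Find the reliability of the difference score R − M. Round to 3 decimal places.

Var(R−M) = 1 + 1 − 2·0.52 = 2 − 1.04 = 0.96.
With uncorrelated errors the cross-covariances are all true-score covariance, so they carry over unchanged; only the diagonal terms shrink to ρᵢσᵢ².
True-score variance = [0.79 + 0.66] − 1.04 = 1.45 − 1.04 = 0.41.
Reliability = 0.41 / 0.96 = 0.427.

0.427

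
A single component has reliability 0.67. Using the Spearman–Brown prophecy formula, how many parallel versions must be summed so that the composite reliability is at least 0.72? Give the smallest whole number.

k ≥ ρ*(1−ρ₁)/(ρ₁(1−ρ*)) = 0.72·0.33 / (0.67·0.28) = 1.267.
Smallest integer k = 2.

2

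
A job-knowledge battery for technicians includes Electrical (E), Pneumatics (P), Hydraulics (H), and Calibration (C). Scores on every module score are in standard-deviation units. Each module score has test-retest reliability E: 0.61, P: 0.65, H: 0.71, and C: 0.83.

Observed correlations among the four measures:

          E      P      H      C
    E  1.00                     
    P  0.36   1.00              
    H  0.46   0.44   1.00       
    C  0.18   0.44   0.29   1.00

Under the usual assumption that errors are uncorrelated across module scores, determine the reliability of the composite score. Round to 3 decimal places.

Var(E+P+H+C) = 4 + 2·[0.36 + 0.46 + 0.18 + 0.44 + 0.44 + 0.29] = 4 + 4.34 = 8.34.
Because errors are independent across components, Cov(Tᵢ,Tⱼ) = Cov(Xᵢ,Xⱼ); the off-diagonal part of the true-score variance is the same as above.
True-score variance = [0.61 + 0.65 + 0.71 + 0.83] + 4.34 = 2.8 + 4.34 = 7.14.
Reliability = 7.14 / 8.34 = 0.856.

0.856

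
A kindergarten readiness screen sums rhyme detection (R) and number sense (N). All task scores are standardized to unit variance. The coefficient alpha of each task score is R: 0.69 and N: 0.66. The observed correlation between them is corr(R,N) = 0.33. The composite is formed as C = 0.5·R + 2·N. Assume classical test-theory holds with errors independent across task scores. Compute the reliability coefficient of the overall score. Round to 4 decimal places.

Var(C) = 0.5² + 2² + 2·[0.33] = 4.25 + 0.66 = 4.91.
Because errors are independent across components, Cov(Tᵢ,Tⱼ) = Cov(Xᵢ,Xⱼ); the off-diagonal part of the true-score variance is the same as above.
True-score variance = [0.5²·0.69 + 2²·0.66] + 0.66 = 2.8125 + 0.66 = 3.4725.
Reliability = 3.4725 / 4.91 = 0.7072.

0.7072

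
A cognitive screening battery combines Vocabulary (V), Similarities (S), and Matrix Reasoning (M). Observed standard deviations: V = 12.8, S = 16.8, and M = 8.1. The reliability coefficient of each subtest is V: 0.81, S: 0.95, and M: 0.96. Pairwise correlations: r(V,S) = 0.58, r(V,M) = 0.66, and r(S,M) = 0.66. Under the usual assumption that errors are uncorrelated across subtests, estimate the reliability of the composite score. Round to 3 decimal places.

0.956

Var(V+S+M) = 12.8² + 16.8² + 8.1² + 2·[12.8·16.8·0.58 + 12.8·8.1·0.66 + 16.8·8.1·0.66] = 511.69 + 565.93 = 1077.62.
Because errors are independent across components, Cov(Tᵢ,Tⱼ) = Cov(Xᵢ,Xⱼ); the off-diagonal part of the true-score variance is the same as above.
True-score variance = [12.8²·0.81 + 16.8²·0.95 + 8.1²·0.96] + 565.93 = 463.824 + 565.93 = 1029.75.
Reliability = 1029.75 / 1077.62 = 0.956.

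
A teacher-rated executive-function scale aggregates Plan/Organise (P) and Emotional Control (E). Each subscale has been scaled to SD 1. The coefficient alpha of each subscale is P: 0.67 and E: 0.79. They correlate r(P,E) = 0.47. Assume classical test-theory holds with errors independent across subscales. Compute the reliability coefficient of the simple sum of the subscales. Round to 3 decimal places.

Var(P+E) = 2 + 2·[0.47] = 2 + 0.94 = 2.94.
With uncorrelated errors the cross-covariances are all true-score covariance, so they carry over unchanged; only the diagonal terms shrink to ρᵢσᵢ².
True-score variance = [0.67 + 0.79] + 0.94 = 1.46 + 0.94 = 2.4.
Reliability = 2.4 / 2.94 = 0.816.

0.816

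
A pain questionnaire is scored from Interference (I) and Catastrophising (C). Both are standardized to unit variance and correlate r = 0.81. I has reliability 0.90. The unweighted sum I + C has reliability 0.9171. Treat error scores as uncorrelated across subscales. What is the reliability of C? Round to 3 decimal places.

Var(I+C) = 2 + 2·0.81 = 3.620.
True-score variance = ρ_I + ρ_C + 2·0.81, so 0.9171 = (0.90 + ρ_C + 1.62) / 3.620.
ρ_C = 0.9171·3.620 − 0.90 − 1.62 = 0.800.

0.800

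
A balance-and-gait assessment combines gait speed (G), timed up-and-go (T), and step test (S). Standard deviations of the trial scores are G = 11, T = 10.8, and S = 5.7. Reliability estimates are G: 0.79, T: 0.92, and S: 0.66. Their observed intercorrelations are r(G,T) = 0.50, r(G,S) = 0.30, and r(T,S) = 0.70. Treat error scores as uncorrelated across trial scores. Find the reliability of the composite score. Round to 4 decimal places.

Var(G+T+S) = 11² + 10.8² + 5.7² + 2·[11·10.8·0.50 + 11·5.7·0.30 + 10.8·5.7·0.70] = 270.13 + 242.604 = 512.734.
Because errors are independent across components, Cov(Tᵢ,Tⱼ) = Cov(Xᵢ,Xⱼ); the off-diagonal part of the true-score variance is the same as above.
True-score variance = [11²·0.79 + 10.8²·0.92 + 5.7²·0.66] + 242.604 = 224.342 + 242.604 = 466.946.
Reliability = 466.946 / 512.734 = 0.9107.

0.9107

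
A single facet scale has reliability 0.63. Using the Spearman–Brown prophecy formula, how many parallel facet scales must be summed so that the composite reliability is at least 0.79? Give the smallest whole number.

k ≥ ρ*(1−ρ₁)/(ρ₁(1−ρ*)) = 0.79·0.37 / (0.63·0.21) = 2.209.
Smallest integer k = 3.

3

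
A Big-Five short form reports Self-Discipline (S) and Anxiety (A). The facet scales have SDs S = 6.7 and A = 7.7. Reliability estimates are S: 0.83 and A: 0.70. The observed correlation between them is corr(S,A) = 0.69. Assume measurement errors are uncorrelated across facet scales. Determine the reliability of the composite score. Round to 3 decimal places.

0.855

Var(S+A) = 6.7² + 7.7² + 2·[6.7·7.7·0.69] = 104.18 + 71.1942 = 175.374.
Because errors are independent across components, Cov(Tᵢ,Tⱼ) = Cov(Xᵢ,Xⱼ); the off-diagonal part of the true-score variance is the same as above.
True-score variance = [6.7²·0.83 + 7.7²·0.70] + 71.1942 = 78.7617 + 71.1942 = 149.956.
Reliability = 149.956 / 175.374 = 0.855.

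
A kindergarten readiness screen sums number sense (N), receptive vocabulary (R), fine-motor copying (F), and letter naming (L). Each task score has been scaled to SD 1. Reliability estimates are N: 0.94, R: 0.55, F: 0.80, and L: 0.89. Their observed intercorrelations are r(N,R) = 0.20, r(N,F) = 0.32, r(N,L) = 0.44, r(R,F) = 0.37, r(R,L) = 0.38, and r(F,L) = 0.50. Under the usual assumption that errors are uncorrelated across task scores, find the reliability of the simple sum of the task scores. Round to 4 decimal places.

0.9026

Var(N+R+F+L) = 4 + 2·[0.20 + 0.32 + 0.44 + 0.37 + 0.38 + 0.50] = 4 + 4.42 = 8.42.
With uncorrelated errors the cross-covariances are all true-score covariance, so they carry over unchanged; only the diagonal terms shrink to ρᵢσᵢ².
True-score variance = [0.94 + 0.55 + 0.80 + 0.89] + 4.42 = 3.18 + 4.42 = 7.6.
Reliability = 7.6 / 8.42 = 0.9026.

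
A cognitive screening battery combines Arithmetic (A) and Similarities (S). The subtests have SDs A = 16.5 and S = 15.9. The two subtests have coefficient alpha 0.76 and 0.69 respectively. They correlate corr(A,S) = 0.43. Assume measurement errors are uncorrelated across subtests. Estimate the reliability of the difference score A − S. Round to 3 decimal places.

0.520

Var(A−S) = 16.5² + 15.9² − 2·16.5·15.9·0.43 = 525.06 − 225.621 = 299.439.
Because errors are independent across components, Cov(Tᵢ,Tⱼ) = Cov(Xᵢ,Xⱼ); the off-diagonal part of the true-score variance is the same as above.
True-score variance = [16.5²·0.76 + 15.9²·0.69] − 225.621 = 381.349 − 225.621 = 155.728.
Reliability = 155.728 / 299.439 = 0.520.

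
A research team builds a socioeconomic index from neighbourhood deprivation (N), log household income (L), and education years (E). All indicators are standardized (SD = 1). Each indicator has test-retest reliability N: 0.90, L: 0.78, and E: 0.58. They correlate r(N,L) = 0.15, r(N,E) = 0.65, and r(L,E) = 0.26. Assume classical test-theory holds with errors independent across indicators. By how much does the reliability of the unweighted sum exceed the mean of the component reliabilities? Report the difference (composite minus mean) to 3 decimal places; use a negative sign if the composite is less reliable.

0.102

Var(sum) = 3 + 2.12 = 5.12; true-score variance = 2.26 + 2.12 = 4.38; composite reliability = 0.8555.
Mean component reliability = 0.7533.
Difference = 0.8555 − 0.7533 = 0.102.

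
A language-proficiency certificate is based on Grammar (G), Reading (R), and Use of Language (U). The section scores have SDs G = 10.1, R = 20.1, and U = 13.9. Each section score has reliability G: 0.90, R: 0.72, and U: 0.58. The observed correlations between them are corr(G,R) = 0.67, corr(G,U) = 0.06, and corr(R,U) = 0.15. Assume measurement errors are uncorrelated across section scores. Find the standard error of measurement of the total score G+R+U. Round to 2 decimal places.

Var(total) = 699.23 + 372.697 = 1071.93.
True-score variance = 494.758 + 372.697 = 867.455, so reliability = 0.8092.
Error variance = 1071.93 − 867.455 = 204.472; SEM = √204.472 = 14.30.

14.30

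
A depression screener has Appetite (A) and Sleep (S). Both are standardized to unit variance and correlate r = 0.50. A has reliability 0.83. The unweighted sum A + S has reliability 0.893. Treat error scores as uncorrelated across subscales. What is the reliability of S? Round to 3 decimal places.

0.849

Var(A+S) = 2 + 2·0.50 = 3.000.
True-score variance = ρ_A + ρ_S + 2·0.50, so 0.893 = (0.83 + ρ_S + 1.00) / 3.000.
ρ_S = 0.893·3.000 − 0.83 − 1.00 = 0.849.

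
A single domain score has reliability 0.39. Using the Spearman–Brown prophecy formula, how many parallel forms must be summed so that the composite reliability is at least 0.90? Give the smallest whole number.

15

k ≥ ρ*(1−ρ₁)/(ρ₁(1−ρ*)) = 0.90·0.61 / (0.39·0.10) = 14.077.
Smallest integer k = 15.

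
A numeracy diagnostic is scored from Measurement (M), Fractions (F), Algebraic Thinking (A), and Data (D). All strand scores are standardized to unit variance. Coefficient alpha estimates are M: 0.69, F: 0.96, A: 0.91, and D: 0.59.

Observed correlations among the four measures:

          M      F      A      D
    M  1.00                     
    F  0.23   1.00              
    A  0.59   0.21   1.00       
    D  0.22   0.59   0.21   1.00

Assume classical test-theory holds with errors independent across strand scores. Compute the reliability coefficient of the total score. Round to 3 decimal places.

0.895

Var(M+F+A+D) = 4 + 2·[0.23 + 0.59 + 0.22 + 0.21 + 0.59 + 0.21] = 4 + 4.1 = 8.1.
Because errors are independent across components, Cov(Tᵢ,Tⱼ) = Cov(Xᵢ,Xⱼ); the off-diagonal part of the true-score variance is the same as above.
True-score variance = [0.69 + 0.96 + 0.91 + 0.59] + 4.1 = 3.15 + 4.1 = 7.25.
Reliability = 7.25 / 8.1 = 0.895.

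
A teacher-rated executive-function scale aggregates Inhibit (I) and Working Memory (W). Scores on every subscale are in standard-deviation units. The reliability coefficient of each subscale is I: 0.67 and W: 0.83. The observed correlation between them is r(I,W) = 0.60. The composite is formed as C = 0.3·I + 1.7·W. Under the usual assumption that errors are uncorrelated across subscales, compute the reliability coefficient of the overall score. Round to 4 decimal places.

0.8550

Var(C) = 0.3² + 1.7² + 2·[0.51·0.60] = 2.98 + 0.612 = 3.592.
With uncorrelated errors the cross-covariances are all true-score covariance, so they carry over unchanged; only the diagonal terms shrink to ρᵢσᵢ².
True-score variance = [0.3²·0.67 + 1.7²·0.83] + 0.612 = 2.459 + 0.612 = 3.071.
Reliability = 3.071 / 3.592 = 0.8550.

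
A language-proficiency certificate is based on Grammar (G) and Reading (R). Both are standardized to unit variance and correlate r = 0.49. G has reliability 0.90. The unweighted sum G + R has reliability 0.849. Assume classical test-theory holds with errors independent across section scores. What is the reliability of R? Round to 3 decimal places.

Var(G+R) = 2 + 2·0.49 = 2.980.
True-score variance = ρ_G + ρ_R + 2·0.49, so 0.849 = (0.90 + ρ_R + 0.98) / 2.980.
ρ_R = 0.849·2.980 − 0.90 − 0.98 = 0.650.

0.650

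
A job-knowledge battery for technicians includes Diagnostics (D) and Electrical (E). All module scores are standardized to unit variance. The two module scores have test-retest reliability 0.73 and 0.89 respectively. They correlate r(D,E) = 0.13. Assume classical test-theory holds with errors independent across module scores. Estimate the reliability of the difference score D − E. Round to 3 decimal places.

0.782

Var(D−E) = 1 + 1 − 2·0.13 = 2 − 0.26 = 1.74.
Because errors are independent across components, Cov(Tᵢ,Tⱼ) = Cov(Xᵢ,Xⱼ); the off-diagonal part of the true-score variance is the same as above.
True-score variance = [0.73 + 0.89] − 0.26 = 1.62 − 0.26 = 1.36.
Reliability = 1.36 / 1.74 = 0.782.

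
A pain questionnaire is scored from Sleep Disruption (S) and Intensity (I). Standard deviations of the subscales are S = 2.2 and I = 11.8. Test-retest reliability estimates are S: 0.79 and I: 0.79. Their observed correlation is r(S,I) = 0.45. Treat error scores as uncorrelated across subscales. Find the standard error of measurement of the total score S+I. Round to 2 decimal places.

Var(total) = 144.08 + 23.364 = 167.444.
True-score variance = 113.823 + 23.364 = 137.187, so reliability = 0.8193.
Error variance = 167.444 − 137.187 = 30.2568; SEM = √30.2568 = 5.50.

5.50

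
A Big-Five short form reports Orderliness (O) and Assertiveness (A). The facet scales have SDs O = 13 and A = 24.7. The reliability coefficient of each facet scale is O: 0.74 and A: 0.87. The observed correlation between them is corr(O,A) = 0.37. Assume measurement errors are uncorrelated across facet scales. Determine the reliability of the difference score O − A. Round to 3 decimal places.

Var(O−A) = 13² + 24.7² − 2·13·24.7·0.37 = 779.09 − 237.614 = 541.476.
Under uncorrelated errors the observed covariances equal the true-score covariances, so only the own-variance terms attenuate.
True-score variance = [13²·0.74 + 24.7²·0.87] − 237.614 = 655.838 − 237.614 = 418.224.
Reliability = 418.224 / 541.476 = 0.772.

0.772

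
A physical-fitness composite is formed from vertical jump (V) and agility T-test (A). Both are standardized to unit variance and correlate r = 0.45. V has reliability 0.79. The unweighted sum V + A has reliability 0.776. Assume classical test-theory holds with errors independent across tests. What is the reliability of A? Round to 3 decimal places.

0.560

Var(V+A) = 2 + 2·0.45 = 2.900.
True-score variance = ρ_V + ρ_A + 2·0.45, so 0.776 = (0.79 + ρ_A + 0.90) / 2.900.
ρ_A = 0.776·2.900 − 0.79 − 0.90 = 0.560.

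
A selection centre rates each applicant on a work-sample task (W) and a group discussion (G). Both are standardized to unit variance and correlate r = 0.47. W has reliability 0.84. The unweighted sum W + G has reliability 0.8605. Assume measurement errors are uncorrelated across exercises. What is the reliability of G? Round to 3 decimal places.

0.750

Var(W+G) = 2 + 2·0.47 = 2.940.
True-score variance = ρ_W + ρ_G + 2·0.47, so 0.8605 = (0.84 + ρ_G + 0.94) / 2.940.
ρ_G = 0.8605·2.940 − 0.84 − 0.94 = 0.750.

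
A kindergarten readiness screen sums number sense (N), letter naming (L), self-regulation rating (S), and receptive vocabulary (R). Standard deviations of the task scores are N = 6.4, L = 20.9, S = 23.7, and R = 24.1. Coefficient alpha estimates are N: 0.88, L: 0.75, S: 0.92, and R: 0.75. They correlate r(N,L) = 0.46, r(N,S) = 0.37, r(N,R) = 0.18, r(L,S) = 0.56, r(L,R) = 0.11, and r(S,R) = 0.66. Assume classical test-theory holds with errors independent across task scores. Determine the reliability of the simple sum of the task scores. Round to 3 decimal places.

0.909

Var(N+L+S+R) = 6.4² + 20.9² + 23.7² + 24.1² + 2·[6.4·20.9·0.46 + 6.4·23.7·0.37 + 6.4·24.1·0.18 + 20.9·23.7·0.56 + 20.9·24.1·0.11 + 23.7·24.1·0.66] = 1620.27 + 1710.35 = 3330.62.
Because errors are independent across components, Cov(Tᵢ,Tⱼ) = Cov(Xᵢ,Xⱼ); the off-diagonal part of the true-score variance is the same as above.
True-score variance = [6.4²·0.88 + 20.9²·0.75 + 23.7²·0.92 + 24.1²·0.75] + 1710.35 = 1316.01 + 1710.35 = 3026.37.
Reliability = 3026.37 / 3330.62 = 0.909.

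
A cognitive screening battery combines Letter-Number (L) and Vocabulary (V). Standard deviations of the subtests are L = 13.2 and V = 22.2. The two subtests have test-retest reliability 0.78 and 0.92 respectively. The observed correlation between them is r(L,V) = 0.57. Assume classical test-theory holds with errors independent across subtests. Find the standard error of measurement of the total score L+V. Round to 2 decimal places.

Var(total) = 667.08 + 334.066 = 1001.15.
True-score variance = 589.32 + 334.066 = 923.386, so reliability = 0.9223.
Error variance = 1001.15 − 923.386 = 77.76; SEM = √77.76 = 8.82.

8.82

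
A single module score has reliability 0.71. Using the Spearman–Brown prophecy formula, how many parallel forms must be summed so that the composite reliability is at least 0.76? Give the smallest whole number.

2

k ≥ ρ*(1−ρ₁)/(ρ₁(1−ρ*)) = 0.76·0.29 / (0.71·0.24) = 1.293.
Smallest integer k = 2.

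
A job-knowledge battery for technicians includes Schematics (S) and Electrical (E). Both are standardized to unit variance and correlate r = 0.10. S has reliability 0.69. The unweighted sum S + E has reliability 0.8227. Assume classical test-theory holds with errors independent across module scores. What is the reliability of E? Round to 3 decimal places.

Var(S+E) = 2 + 2·0.10 = 2.200.
True-score variance = ρ_S + ρ_E + 2·0.10, so 0.8227 = (0.69 + ρ_E + 0.20) / 2.200.
ρ_E = 0.8227·2.200 − 0.69 − 0.20 = 0.920.

0.920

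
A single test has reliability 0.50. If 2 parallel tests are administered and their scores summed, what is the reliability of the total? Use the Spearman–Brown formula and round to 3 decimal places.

0.667

ρ_k = kρ / (1 + (k−1)ρ) = 2·0.50 / (1 + 1·0.50) = 1.000 / 1.500 = 0.667.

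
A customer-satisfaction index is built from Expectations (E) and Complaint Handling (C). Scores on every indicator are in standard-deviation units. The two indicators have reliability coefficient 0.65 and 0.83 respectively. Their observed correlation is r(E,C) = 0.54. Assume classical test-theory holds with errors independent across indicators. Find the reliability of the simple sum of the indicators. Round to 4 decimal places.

Var(E+C) = 2 + 2·[0.54] = 2 + 1.08 = 3.08.
Because errors are independent across components, Cov(Tᵢ,Tⱼ) = Cov(Xᵢ,Xⱼ); the off-diagonal part of the true-score variance is the same as above.
True-score variance = [0.65 + 0.83] + 1.08 = 1.48 + 1.08 = 2.56.
Reliability = 2.56 / 3.08 = 0.8312.

0.8312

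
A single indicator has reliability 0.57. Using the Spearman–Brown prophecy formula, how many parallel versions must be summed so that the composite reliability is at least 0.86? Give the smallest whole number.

k ≥ ρ*(1−ρ₁)/(ρ₁(1−ρ*)) = 0.86·0.43 / (0.57·0.14) = 4.634.
Smallest integer k = 5.

5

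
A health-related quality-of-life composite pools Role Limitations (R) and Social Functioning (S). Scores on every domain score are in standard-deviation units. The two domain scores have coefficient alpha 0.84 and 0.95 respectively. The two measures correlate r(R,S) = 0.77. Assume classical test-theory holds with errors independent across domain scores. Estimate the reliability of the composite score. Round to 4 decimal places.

0.9407

Var(R+S) = 2 + 2·[0.77] = 2 + 1.54 = 3.54.
Under uncorrelated errors the observed covariances equal the true-score covariances, so only the own-variance terms attenuate.
True-score variance = [0.84 + 0.95] + 1.54 = 1.79 + 1.54 = 3.33.
Reliability = 3.33 / 3.54 = 0.9407.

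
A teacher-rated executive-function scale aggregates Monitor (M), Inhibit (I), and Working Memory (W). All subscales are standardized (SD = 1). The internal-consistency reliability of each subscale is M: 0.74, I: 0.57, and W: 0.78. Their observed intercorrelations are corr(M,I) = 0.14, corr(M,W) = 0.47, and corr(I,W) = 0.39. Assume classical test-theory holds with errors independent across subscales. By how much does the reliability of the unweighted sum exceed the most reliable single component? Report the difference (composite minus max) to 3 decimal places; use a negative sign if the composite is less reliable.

0.038

Var(sum) = 3 + 2 = 5; true-score variance = 2.09 + 2 = 4.09; composite reliability = 0.8180.
Max component reliability = 0.7800.
Difference = 0.8180 − 0.7800 = 0.038.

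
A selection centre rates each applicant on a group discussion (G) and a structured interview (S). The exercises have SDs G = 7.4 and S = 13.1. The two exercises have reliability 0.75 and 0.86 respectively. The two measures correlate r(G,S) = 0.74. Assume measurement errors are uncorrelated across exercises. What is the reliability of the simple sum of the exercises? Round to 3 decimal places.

Var(G+S) = 7.4² + 13.1² + 2·[7.4·13.1·0.74] = 226.37 + 143.471 = 369.841.
Under uncorrelated errors the observed covariances equal the true-score covariances, so only the own-variance terms attenuate.
True-score variance = [7.4²·0.75 + 13.1²·0.86] + 143.471 = 188.655 + 143.471 = 332.126.
Reliability = 332.126 / 369.841 = 0.898.

0.898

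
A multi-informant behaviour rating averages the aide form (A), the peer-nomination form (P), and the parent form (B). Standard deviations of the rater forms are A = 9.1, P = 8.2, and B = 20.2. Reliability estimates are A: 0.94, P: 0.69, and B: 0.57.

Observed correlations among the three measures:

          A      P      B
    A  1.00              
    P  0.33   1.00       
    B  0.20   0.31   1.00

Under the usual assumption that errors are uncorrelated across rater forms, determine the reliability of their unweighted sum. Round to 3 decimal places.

0.743

Var(A+P+B) = 9.1² + 8.2² + 20.2² + 2·[9.1·8.2·0.33 + 9.1·20.2·0.20 + 8.2·20.2·0.31] = 558.09 + 225.474 = 783.564.
Under uncorrelated errors the observed covariances equal the true-score covariances, so only the own-variance terms attenuate.
True-score variance = [9.1²·0.94 + 8.2²·0.69 + 20.2²·0.57] + 225.474 = 356.82 + 225.474 = 582.294.
Reliability = 582.294 / 783.564 = 0.743.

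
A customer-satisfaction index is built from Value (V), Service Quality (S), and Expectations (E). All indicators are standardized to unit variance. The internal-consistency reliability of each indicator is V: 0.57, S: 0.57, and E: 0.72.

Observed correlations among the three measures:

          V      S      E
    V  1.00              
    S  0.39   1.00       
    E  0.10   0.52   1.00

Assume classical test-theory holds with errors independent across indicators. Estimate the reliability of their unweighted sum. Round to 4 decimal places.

Var(V+S+E) = 3 + 2·[0.39 + 0.10 + 0.52] = 3 + 2.02 = 5.02.
With uncorrelated errors the cross-covariances are all true-score covariance, so they carry over unchanged; only the diagonal terms shrink to ρᵢσᵢ².
True-score variance = [0.57 + 0.57 + 0.72] + 2.02 = 1.86 + 2.02 = 3.88.
Reliability = 3.88 / 5.02 = 0.7729.

0.7729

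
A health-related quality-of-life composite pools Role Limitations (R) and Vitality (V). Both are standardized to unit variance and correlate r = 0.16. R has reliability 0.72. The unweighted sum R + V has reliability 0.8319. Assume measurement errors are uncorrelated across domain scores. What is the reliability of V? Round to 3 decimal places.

0.890

Var(R+V) = 2 + 2·0.16 = 2.320.
True-score variance = ρ_R + ρ_V + 2·0.16, so 0.8319 = (0.72 + ρ_V + 0.32) / 2.320.
ρ_V = 0.8319·2.320 − 0.72 − 0.32 = 0.890.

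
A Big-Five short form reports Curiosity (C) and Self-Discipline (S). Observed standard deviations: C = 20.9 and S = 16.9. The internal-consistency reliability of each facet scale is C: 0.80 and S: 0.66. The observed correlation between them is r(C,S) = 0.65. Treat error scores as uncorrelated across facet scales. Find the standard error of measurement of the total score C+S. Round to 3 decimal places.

13.582

Var(total) = 722.42 + 459.173 = 1181.59.
True-score variance = 537.951 + 459.173 = 997.124, so reliability = 0.8439.
Error variance = 1181.59 − 997.124 = 184.469; SEM = √184.469 = 13.582.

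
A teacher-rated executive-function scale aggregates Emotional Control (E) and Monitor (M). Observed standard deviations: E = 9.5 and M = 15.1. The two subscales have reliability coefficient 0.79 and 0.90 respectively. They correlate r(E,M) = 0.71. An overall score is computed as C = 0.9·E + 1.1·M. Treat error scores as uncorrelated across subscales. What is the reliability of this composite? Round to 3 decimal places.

0.922

Var(C) = 0.9²·9.5² + 1.1²·15.1² + 2·[0.99·9.5·15.1·0.71] = 348.995 + 201.662 = 550.657.
Under uncorrelated errors the observed covariances equal the true-score covariances, so only the own-variance terms attenuate.
True-score variance = [0.9²·9.5²·0.79 + 1.1²·15.1²·0.90] + 201.662 = 306.054 + 201.662 = 507.716.
Reliability = 507.716 / 550.657 = 0.922.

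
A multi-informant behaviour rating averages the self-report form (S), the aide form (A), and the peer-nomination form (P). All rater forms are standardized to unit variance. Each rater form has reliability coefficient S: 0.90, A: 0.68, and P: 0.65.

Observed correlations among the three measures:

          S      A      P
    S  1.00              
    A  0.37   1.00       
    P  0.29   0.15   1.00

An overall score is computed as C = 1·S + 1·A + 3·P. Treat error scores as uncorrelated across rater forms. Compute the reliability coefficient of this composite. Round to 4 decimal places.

0.7517

Var(C) = 1 + 1 + 3² + 2·[0.37 + 3·0.29 + 3·0.15] = 11 + 3.38 = 14.38.
Under uncorrelated errors the observed covariances equal the true-score covariances, so only the own-variance terms attenuate.
True-score variance = [0.90 + 0.68 + 3²·0.65] + 3.38 = 7.43 + 3.38 = 10.81.
Reliability = 10.81 / 14.38 = 0.7517.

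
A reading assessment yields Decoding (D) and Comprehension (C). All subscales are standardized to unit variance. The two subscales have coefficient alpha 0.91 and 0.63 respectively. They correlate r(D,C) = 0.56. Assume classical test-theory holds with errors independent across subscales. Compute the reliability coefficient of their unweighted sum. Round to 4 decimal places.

Var(D+C) = 2 + 2·[0.56] = 2 + 1.12 = 3.12.
With uncorrelated errors the cross-covariances are all true-score covariance, so they carry over unchanged; only the diagonal terms shrink to ρᵢσᵢ².
True-score variance = [0.91 + 0.63] + 1.12 = 1.54 + 1.12 = 2.66.
Reliability = 2.66 / 3.12 = 0.8526.

0.8526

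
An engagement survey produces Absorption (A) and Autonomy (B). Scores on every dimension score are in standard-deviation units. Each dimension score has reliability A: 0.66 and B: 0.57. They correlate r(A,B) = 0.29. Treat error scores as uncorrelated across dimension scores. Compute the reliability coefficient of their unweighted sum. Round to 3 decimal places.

0.702

Var(A+B) = 2 + 2·[0.29] = 2 + 0.58 = 2.58.
With uncorrelated errors the cross-covariances are all true-score covariance, so they carry over unchanged; only the diagonal terms shrink to ρᵢσᵢ².
True-score variance = [0.66 + 0.57] + 0.58 = 1.23 + 0.58 = 1.81.
Reliability = 1.81 / 2.58 = 0.702.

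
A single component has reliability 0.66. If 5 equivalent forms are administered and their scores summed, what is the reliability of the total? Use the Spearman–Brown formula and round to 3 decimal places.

ρ_k = kρ / (1 + (k−1)ρ) = 5·0.66 / (1 + 4·0.66) = 3.300 / 3.640 = 0.907.

0.907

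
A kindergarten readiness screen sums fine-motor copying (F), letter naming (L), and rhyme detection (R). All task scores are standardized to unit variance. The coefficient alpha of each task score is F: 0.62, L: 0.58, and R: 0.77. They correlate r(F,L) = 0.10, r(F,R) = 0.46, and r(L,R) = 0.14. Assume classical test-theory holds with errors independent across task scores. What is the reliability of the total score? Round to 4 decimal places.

0.7659

Var(F+L+R) = 3 + 2·[0.10 + 0.46 + 0.14] = 3 + 1.4 = 4.4.
Under uncorrelated errors the observed covariances equal the true-score covariances, so only the own-variance terms attenuate.
True-score variance = [0.62 + 0.58 + 0.77] + 1.4 = 1.97 + 1.4 = 3.37.
Reliability = 3.37 / 4.4 = 0.7659.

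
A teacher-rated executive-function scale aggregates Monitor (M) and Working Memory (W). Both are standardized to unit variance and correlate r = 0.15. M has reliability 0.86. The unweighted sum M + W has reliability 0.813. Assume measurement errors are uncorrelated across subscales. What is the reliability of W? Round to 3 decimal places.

0.710

Var(M+W) = 2 + 2·0.15 = 2.300.
True-score variance = ρ_M + ρ_W + 2·0.15, so 0.813 = (0.86 + ρ_W + 0.30) / 2.300.
ρ_W = 0.813·2.300 − 0.86 − 0.30 = 0.710.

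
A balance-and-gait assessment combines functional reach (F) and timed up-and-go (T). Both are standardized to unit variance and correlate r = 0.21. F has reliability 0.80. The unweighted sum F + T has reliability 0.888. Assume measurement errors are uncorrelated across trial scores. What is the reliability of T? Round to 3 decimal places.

0.929

Var(F+T) = 2 + 2·0.21 = 2.420.
True-score variance = ρ_F + ρ_T + 2·0.21, so 0.888 = (0.80 + ρ_T + 0.42) / 2.420.
ρ_T = 0.888·2.420 − 0.80 − 0.42 = 0.929.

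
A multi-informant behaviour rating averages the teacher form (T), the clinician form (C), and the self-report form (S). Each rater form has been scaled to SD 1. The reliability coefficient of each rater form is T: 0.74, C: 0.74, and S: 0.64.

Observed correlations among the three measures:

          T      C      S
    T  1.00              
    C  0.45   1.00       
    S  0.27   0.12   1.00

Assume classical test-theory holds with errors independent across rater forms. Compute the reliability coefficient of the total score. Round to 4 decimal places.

Var(T+C+S) = 3 + 2·[0.45 + 0.27 + 0.12] = 3 + 1.68 = 4.68.
Under uncorrelated errors the observed covariances equal the true-score covariances, so only the own-variance terms attenuate.
True-score variance = [0.74 + 0.74 + 0.64] + 1.68 = 2.12 + 1.68 = 3.8.
Reliability = 3.8 / 4.68 = 0.8120.

0.8120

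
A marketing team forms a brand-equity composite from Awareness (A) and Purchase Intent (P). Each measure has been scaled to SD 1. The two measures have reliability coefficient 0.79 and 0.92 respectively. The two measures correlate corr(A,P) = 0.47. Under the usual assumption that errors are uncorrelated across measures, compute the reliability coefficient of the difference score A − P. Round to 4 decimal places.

0.7264

Var(A−P) = 1 + 1 − 2·0.47 = 2 − 0.94 = 1.06.
Under uncorrelated errors the observed covariances equal the true-score covariances, so only the own-variance terms attenuate.
True-score variance = [0.79 + 0.92] − 0.94 = 1.71 − 0.94 = 0.77.
Reliability = 0.77 / 1.06 = 0.7264.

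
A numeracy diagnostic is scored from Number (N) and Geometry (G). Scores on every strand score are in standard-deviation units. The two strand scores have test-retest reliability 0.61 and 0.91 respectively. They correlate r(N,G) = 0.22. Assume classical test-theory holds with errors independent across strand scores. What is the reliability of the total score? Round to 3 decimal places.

0.803

Var(N+G) = 2 + 2·[0.22] = 2 + 0.44 = 2.44.
Under uncorrelated errors the observed covariances equal the true-score covariances, so only the own-variance terms attenuate.
True-score variance = [0.61 + 0.91] + 0.44 = 1.52 + 0.44 = 1.96.
Reliability = 1.96 / 2.44 = 0.803.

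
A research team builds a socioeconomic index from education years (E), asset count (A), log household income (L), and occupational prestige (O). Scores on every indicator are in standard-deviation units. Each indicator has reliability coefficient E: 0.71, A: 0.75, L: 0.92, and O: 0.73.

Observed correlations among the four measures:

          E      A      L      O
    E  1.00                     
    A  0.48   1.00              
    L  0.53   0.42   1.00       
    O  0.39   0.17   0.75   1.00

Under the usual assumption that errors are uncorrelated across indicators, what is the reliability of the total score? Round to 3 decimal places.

0.906

Var(E+A+L+O) = 4 + 2·[0.48 + 0.53 + 0.39 + 0.42 + 0.17 + 0.75] = 4 + 5.48 = 9.48.
With uncorrelated errors the cross-covariances are all true-score covariance, so they carry over unchanged; only the diagonal terms shrink to ρᵢσᵢ².
True-score variance = [0.71 + 0.75 + 0.92 + 0.73] + 5.48 = 3.11 + 5.48 = 8.59.
Reliability = 8.59 / 9.48 = 0.906.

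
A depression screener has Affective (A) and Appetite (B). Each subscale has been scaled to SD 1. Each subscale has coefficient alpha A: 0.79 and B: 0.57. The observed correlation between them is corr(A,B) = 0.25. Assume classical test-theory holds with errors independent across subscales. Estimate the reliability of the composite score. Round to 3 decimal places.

0.744

Var(A+B) = 2 + 2·[0.25] = 2 + 0.5 = 2.5.
Under uncorrelated errors the observed covariances equal the true-score covariances, so only the own-variance terms attenuate.
True-score variance = [0.79 + 0.57] + 0.5 = 1.36 + 0.5 = 1.86.
Reliability = 1.86 / 2.5 = 0.744.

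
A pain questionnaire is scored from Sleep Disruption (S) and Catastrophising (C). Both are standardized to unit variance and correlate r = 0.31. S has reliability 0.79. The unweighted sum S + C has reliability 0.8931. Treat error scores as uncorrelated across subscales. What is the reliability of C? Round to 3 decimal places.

Var(S+C) = 2 + 2·0.31 = 2.620.
True-score variance = ρ_S + ρ_C + 2·0.31, so 0.8931 = (0.79 + ρ_C + 0.62) / 2.620.
ρ_C = 0.8931·2.620 − 0.79 − 0.62 = 0.930.

0.930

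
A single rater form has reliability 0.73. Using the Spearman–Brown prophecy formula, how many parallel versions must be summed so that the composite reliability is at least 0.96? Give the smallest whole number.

k ≥ ρ*(1−ρ₁)/(ρ₁(1−ρ*)) = 0.96·0.27 / (0.73·0.04) = 8.877.
Smallest integer k = 9.

9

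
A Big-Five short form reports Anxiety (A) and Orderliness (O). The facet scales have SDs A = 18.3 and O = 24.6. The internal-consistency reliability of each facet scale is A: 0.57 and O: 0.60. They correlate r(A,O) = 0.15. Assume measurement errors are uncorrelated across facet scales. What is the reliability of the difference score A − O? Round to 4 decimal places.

Var(A−O) = 18.3² + 24.6² − 2·18.3·24.6·0.15 = 940.05 − 135.054 = 804.996.
With uncorrelated errors the cross-covariances are all true-score covariance, so they carry over unchanged; only the diagonal terms shrink to ρᵢσᵢ².
True-score variance = [18.3²·0.57 + 24.6²·0.60] − 135.054 = 553.983 − 135.054 = 418.929.
Reliability = 418.929 / 804.996 = 0.5204.

0.5204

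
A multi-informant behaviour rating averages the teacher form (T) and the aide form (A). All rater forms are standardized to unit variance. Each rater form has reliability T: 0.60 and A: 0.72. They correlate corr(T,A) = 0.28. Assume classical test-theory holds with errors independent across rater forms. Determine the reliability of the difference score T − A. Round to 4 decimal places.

Var(T−A) = 1 + 1 − 2·0.28 = 2 − 0.56 = 1.44.
Because errors are independent across components, Cov(Tᵢ,Tⱼ) = Cov(Xᵢ,Xⱼ); the off-diagonal part of the true-score variance is the same as above.
True-score variance = [0.60 + 0.72] − 0.56 = 1.32 − 0.56 = 0.76.
Reliability = 0.76 / 1.44 = 0.5278.

0.5278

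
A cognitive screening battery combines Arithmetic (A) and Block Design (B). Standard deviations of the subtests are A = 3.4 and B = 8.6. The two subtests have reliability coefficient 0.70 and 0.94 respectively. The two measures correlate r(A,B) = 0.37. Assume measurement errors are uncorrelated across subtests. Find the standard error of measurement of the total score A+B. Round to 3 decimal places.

2.812

Var(total) = 85.52 + 21.6376 = 107.158.
True-score variance = 77.6144 + 21.6376 = 99.252, so reliability = 0.9262.
Error variance = 107.158 − 99.252 = 7.9056; SEM = √7.9056 = 2.812.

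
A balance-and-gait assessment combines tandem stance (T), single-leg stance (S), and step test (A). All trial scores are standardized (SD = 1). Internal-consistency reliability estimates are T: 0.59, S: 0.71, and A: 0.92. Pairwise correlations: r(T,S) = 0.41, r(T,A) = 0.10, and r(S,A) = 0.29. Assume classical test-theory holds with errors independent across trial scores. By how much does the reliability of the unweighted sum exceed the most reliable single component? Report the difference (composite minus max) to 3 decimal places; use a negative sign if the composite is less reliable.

-0.090

Var(sum) = 3 + 1.6 = 4.6; true-score variance = 2.22 + 1.6 = 3.82; composite reliability = 0.8304.
Max component reliability = 0.9200.
Difference = 0.8304 − 0.9200 = -0.090.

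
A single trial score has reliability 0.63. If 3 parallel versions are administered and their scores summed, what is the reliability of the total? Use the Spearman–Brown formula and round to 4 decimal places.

ρ_k = kρ / (1 + (k−1)ρ) = 3·0.63 / (1 + 2·0.63) = 1.890 / 2.260 = 0.8363.

0.8363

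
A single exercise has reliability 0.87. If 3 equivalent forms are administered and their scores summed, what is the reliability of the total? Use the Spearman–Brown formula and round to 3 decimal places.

ρ_k = kρ / (1 + (k−1)ρ) = 3·0.87 / (1 + 2·0.87) = 2.610 / 2.740 = 0.953.

0.953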